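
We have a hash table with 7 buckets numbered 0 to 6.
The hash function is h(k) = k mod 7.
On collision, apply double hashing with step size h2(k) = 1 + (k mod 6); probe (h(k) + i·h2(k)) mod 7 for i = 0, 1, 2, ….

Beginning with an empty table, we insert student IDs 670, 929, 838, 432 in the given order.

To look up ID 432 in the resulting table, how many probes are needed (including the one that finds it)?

2

Insert 670: h=5, slot 5 empty -> index 5.
Insert 929: h=5, h2=6, slot 5 occupied -> index 4.
Insert 838: h=5, h2=5, slot 5 occupied -> index 3.
Insert 432: h=5, h2=1, slot 5 occupied -> index 6.
Table: [., ., ., 838, 929, 670, 432]
Lookup 432: h=5, h2=1, probe 5,6 → found at 6.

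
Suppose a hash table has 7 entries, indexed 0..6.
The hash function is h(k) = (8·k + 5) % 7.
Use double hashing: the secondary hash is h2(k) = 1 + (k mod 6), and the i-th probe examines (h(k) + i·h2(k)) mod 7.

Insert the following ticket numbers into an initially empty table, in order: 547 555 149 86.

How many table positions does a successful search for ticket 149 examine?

547: h=6 → slot 6
555: h=0 → slot 0
149: h=0, h2=6, probe 0,6,5 → slot 5
86: h=0, h2=3, probe 0,3 → slot 3
Table: [555, -, -, 86, -, 149, 547]
Lookup 149: h=0, h2=6, probe 0,6,5 → found at 5.

3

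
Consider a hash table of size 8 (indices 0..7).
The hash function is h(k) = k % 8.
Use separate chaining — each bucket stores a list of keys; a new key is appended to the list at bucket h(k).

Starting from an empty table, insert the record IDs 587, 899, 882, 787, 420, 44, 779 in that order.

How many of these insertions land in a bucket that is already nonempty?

587 → bucket 3
899 → bucket 3 (collision)
882 → bucket 2
787 → bucket 3 (collision)
420 → bucket 4
44 → bucket 4 (collision)
779 → bucket 3 (collision)
Final buckets:
0: -
1: -
2: 882
3: 587 -> 899 -> 787 -> 779
4: 420 -> 44
5: -
6: -
7: -

4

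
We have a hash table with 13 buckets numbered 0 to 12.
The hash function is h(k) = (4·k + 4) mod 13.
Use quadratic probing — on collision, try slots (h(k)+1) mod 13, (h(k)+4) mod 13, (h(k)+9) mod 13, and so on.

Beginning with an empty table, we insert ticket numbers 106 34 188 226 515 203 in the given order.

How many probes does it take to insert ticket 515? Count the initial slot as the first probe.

3

106: h=12 -> slot 12
34: h=10 -> slot 10
188: h=2 -> slot 2
226: h=11 -> slot 11
515: h=10, probe 10,11,1 -> slot 1
203: h=10, probe 10,11,1,6 -> slot 6
Table: [—, 515, 188, —, —, —, 203, —, —, —, 34, 226, 106]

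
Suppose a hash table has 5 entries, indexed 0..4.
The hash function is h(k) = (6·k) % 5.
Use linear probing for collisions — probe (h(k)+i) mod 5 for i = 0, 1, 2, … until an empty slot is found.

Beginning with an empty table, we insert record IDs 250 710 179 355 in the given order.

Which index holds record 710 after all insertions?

250: h=0 → slot 0
710: h=0, probe 0,1 → slot 1
179: h=4 → slot 4
355: h=0, probe 0,1,2 → slot 2
Table: [250, 710, 355, —, 179]

1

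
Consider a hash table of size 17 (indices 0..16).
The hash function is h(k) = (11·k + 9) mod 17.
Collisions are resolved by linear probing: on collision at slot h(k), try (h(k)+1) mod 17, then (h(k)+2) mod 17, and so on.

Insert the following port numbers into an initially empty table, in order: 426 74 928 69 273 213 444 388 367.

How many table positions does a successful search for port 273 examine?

Insert 426: h=3, slot 3 empty => index 3.
Insert 74: h=7, slot 7 empty => index 7.
Insert 928: h=0, slot 0 empty => index 0.
Insert 69: h=3, slot 3 occupied => index 4.
Insert 273: h=3, slots 3,4 occupied => index 5.
Insert 213: h=6, slot 6 empty => index 6.
Insert 444: h=14, slot 14 empty => index 14.
Insert 388: h=10, slot 10 empty => index 10.
Insert 367: h=0, slot 0 occupied => index 1.
Table: [928, 367, ∅, 426, 69, 273, 213, 74, ∅, ∅, 388, ∅, ∅, ∅, 444, ∅, ∅]
Lookup 273: h=3, probe 3,4,5 → found at 5.

3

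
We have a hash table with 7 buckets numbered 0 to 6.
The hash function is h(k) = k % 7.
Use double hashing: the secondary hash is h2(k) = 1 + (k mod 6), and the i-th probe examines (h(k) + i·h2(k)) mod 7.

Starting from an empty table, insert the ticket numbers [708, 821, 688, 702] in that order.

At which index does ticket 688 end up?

708: h=1 → slot 1
821: h=2 → slot 2
688: h=2, h2=5, probe 2,0 → slot 0
702: h=2, h2=1, probe 2,3 → slot 3
Table: [688, 708, 821, 702, ∅, ∅, ∅]

0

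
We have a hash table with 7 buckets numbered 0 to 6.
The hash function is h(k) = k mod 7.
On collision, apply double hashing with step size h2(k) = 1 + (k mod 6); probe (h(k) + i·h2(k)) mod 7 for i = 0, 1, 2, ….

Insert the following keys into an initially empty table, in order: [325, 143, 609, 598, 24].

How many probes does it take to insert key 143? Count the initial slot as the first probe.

325: h=3 => slot 3
143: h=3, h2=6, probe 3,2 => slot 2
609: h=0 => slot 0
598: h=3, h2=5, probe 3,1 => slot 1
24: h=3, h2=1, probe 3,4 => slot 4
Table: [609, 598, 143, 325, 24, _, _]

2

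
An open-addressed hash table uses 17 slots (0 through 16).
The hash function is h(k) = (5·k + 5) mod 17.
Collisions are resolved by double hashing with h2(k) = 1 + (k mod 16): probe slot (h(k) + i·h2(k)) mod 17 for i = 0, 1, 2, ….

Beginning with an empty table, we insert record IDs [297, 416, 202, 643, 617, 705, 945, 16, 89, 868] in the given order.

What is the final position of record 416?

12

297 hashes to 11; slot 11 is free => place at 11.
416 hashes to 11, h2=1; 11 taken => place at 12.
202 hashes to 12, h2=11; 12 taken => place at 6.
643 hashes to 7; slot 7 is free => place at 7.
617 hashes to 13; slot 13 is free => place at 13.
705 hashes to 11, h2=2; 11,13 taken => place at 15.
945 hashes to 4; slot 4 is free => place at 4.
16 hashes to 0; slot 0 is free => place at 0.
89 hashes to 8; slot 8 is free => place at 8.
868 hashes to 10; slot 10 is free => place at 10.
Table: [16, _, _, _, 945, _, 202, 643, 89, _, 868, 297, 416, 617, _, 705, _]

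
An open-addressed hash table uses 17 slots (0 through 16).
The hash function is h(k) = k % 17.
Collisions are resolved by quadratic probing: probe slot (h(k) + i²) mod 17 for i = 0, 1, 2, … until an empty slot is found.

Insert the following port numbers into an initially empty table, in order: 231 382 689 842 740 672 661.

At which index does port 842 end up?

231: h=10 -> slot 10
382: h=8 -> slot 8
689: h=9 -> slot 9
842: h=9, probe 9,10,13 -> slot 13
740: h=9, probe 9,10,13,1 -> slot 1
672: h=9, probe 9,10,13,1,8,0 -> slot 0
661: h=15 -> slot 15
Table: [672, 740, _, _, _, _, _, _, 382, 689, 231, _, _, 842, _, 661, _]

13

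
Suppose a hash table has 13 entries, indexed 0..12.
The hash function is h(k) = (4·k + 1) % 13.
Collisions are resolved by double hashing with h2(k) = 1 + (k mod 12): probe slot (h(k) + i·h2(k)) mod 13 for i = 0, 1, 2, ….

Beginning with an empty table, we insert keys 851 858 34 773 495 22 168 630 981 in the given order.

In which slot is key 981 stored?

Insert 851: h=12, slot 12 empty → index 12.
Insert 858: h=1, slot 1 empty → index 1.
Insert 34: h=7, slot 7 empty → index 7.
Insert 773: h=12, h2=6, slot 12 occupied → index 5.
Insert 495: h=5, h2=4, slot 5 occupied → index 9.
Insert 22: h=11, slot 11 empty → index 11.
Insert 168: h=10, slot 10 empty → index 10.
Insert 630: h=12, h2=7, slot 12 occupied → index 6.
Insert 981: h=12, h2=10, slots 12,9,6 occupied → index 3.
Table: [∅, 858, ∅, 981, ∅, 773, 630, 34, ∅, 495, 168, 22, 851]

3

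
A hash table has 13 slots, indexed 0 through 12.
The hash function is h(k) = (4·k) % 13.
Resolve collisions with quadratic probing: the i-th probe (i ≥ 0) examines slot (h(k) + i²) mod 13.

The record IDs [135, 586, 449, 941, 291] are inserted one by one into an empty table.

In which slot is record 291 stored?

135 hashes to 7; slot 7 is free => place at 7.
586 hashes to 4; slot 4 is free => place at 4.
449 hashes to 2; slot 2 is free => place at 2.
941 hashes to 7; 7 taken => place at 8.
291 hashes to 7; 7,8 taken => place at 11.
Table: [., ., 449, ., 586, ., ., 135, 941, ., ., 291, .]

11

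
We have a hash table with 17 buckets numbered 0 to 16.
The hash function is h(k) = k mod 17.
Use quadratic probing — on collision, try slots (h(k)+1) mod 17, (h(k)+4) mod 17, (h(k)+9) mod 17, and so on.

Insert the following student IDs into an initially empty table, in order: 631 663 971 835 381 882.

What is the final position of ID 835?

631 hashes to 2; slot 2 is free → place at 2.
663 hashes to 0; slot 0 is free → place at 0.
971 hashes to 2; 2 taken → place at 3.
835 hashes to 2; 2,3 taken → place at 6.
381 hashes to 7; slot 7 is free → place at 7.
882 hashes to 15; slot 15 is free → place at 15.
Table: [663, _, 631, 971, _, _, 835, 381, _, _, _, _, _, _, _, 882, _]

6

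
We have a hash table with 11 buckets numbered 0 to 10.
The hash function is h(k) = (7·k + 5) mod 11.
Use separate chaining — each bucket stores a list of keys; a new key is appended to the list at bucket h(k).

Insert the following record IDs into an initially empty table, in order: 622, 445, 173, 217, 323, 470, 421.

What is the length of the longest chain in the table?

622 → bucket 3
445 → bucket 7
173 → bucket 6
217 → bucket 6 (collision)
323 → bucket 0
470 → bucket 6 (collision)
421 → bucket 4
Final buckets:
0: 323
1: -
2: -
3: 622
4: 421
5: -
6: 173 -> 217 -> 470
7: 445
8: -
9: -
10: -

3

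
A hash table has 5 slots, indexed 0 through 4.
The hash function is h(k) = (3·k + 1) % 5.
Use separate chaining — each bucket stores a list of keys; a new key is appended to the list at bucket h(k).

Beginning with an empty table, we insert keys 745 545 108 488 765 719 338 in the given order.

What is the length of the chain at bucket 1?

Insert 745: h=1, bucket 1 empty → new chain.
Insert 545: h=1, bucket 1 nonempty → append to chain.
Insert 108: h=0, bucket 0 empty → new chain.
Insert 488: h=0, bucket 0 nonempty → append to chain.
Insert 765: h=1, bucket 1 nonempty → append to chain.
Insert 719: h=3, bucket 3 empty → new chain.
Insert 338: h=0, bucket 0 nonempty → append to chain.
Final buckets:
0: 108 -> 488 -> 338
1: 745 -> 545 -> 765
2: —
3: 719
4: —

3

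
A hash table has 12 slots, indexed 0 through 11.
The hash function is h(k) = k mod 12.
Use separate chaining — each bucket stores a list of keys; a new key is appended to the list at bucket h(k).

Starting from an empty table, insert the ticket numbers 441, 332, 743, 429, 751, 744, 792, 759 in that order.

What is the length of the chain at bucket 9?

441 -> bucket 9
332 -> bucket 8
743 -> bucket 11
429 -> bucket 9 (collision)
751 -> bucket 7
744 -> bucket 0
792 -> bucket 0 (collision)
759 -> bucket 3
Final buckets:
0: 744 -> 792
1: -
2: -
3: 759
4: -
5: -
6: -
7: 751
8: 332
9: 441 -> 429
10: -
11: 743

2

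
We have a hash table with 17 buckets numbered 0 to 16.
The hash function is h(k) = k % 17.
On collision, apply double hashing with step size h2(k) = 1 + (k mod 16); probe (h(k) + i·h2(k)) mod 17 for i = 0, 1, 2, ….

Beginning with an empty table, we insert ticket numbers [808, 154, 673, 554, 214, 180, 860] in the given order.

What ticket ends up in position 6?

Insert 808: h=9, slot 9 empty → index 9.
Insert 154: h=1, slot 1 empty → index 1.
Insert 673: h=10, slot 10 empty → index 10.
Insert 554: h=10, h2=11, slot 10 occupied → index 4.
Insert 214: h=10, h2=7, slot 10 occupied → index 0.
Insert 180: h=10, h2=5, slot 10 occupied → index 15.
Insert 860: h=10, h2=13, slot 10 occupied → index 6.
Table: [214, 154, ., ., 554, ., 860, ., ., 808, 673, ., ., ., ., 180, .]

860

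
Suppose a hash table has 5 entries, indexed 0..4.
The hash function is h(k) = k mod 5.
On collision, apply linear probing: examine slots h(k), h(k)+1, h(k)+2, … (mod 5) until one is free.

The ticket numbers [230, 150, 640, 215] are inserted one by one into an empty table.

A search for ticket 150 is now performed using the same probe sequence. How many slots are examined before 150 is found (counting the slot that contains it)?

230: h=0 → slot 0
150: h=0, probe 0,1 → slot 1
640: h=0, probe 0,1,2 → slot 2
215: h=0, probe 0,1,2,3 → slot 3
Table: [230, 150, 640, 215, ∅]
Lookup 150: h=0, probe 0,1 → found at 1.

2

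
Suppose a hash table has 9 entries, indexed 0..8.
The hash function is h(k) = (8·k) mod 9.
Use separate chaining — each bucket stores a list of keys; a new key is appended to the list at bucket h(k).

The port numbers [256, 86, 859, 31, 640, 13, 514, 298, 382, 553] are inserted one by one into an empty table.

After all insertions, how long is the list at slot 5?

256 → bucket 5
86 → bucket 4
859 → bucket 5 (collision)
31 → bucket 5 (collision)
640 → bucket 8
13 → bucket 5 (collision)
514 → bucket 8 (collision)
298 → bucket 8 (collision)
382 → bucket 5 (collision)
553 → bucket 5 (collision)
Final buckets:
0: ∅
1: ∅
2: ∅
3: ∅
4: 86
5: 256 -> 859 -> 31 -> 13 -> 382 -> 553
6: ∅
7: ∅
8: 640 -> 514 -> 298

6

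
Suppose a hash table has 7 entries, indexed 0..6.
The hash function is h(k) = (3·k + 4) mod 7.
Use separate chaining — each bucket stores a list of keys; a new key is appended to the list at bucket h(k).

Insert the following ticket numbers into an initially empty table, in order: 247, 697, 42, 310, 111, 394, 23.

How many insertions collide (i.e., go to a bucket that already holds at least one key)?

3

247 → bucket 3
697 → bucket 2
42 → bucket 4
310 → bucket 3 (collision)
111 → bucket 1
394 → bucket 3 (collision)
23 → bucket 3 (collision)
Final buckets:
0: -
1: 111
2: 697
3: 247 -> 310 -> 394 -> 23
4: 42
5: -
6: -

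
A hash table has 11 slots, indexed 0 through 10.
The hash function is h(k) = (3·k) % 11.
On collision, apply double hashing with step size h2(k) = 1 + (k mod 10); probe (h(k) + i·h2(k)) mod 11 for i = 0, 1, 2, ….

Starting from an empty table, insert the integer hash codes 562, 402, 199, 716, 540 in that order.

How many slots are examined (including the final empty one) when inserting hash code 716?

562: h=3 -> slot 3
402: h=7 -> slot 7
199: h=3, h2=10, probe 3,2 -> slot 2
716: h=3, h2=7, probe 3,10 -> slot 10
540: h=3, h2=1, probe 3,4 -> slot 4
Table: [_, _, 199, 562, 540, _, _, 402, _, _, 716]

2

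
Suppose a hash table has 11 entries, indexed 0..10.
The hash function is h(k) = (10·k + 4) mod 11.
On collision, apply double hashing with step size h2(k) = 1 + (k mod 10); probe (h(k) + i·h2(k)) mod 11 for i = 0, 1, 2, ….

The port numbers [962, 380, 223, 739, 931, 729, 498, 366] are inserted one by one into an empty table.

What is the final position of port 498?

962: h=10 → slot 10
380: h=9 → slot 9
223: h=1 → slot 1
739: h=2 → slot 2
931: h=8 → slot 8
729: h=1, h2=10, probe 1,0 → slot 0
498: h=1, h2=9, probe 1,10,8,6 → slot 6
366: h=1, h2=7, probe 1,8,4 → slot 4
Table: [729, 223, 739, -, 366, -, 498, -, 931, 380, 962]

6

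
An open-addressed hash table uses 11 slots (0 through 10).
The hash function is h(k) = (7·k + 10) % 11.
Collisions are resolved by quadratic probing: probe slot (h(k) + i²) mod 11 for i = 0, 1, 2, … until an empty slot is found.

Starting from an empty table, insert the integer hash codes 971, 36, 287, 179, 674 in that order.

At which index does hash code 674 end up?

971 hashes to 9; slot 9 is free → place at 9.
36 hashes to 9; 9 taken → place at 10.
287 hashes to 6; slot 6 is free → place at 6.
179 hashes to 9; 9,10 taken → place at 2.
674 hashes to 9; 9,10,2 taken → place at 7.
Table: [∅, ∅, 179, ∅, ∅, ∅, 287, 674, ∅, 971, 36]

7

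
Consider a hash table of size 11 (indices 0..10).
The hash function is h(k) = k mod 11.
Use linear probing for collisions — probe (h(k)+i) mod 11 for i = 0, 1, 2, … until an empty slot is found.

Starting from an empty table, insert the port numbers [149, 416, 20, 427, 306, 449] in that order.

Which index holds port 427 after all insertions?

0

149 hashes to 6; slot 6 is free → place at 6.
416 hashes to 9; slot 9 is free → place at 9.
20 hashes to 9; 9 taken → place at 10.
427 hashes to 9; 9,10 taken → place at 0.
306 hashes to 9; 9,10,0 taken → place at 1.
449 hashes to 9; 9,10,0,1 taken → place at 2.
Table: [427, 306, 449, _, _, _, 149, _, _, 416, 20]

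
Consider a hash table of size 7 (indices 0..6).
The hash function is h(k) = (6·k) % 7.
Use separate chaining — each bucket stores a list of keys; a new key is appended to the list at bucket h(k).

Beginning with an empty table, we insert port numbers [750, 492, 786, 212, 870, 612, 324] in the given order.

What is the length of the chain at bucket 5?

750 → bucket 6
492 → bucket 5
786 → bucket 5 (collision)
212 → bucket 5 (collision)
870 → bucket 5 (collision)
612 → bucket 4
324 → bucket 5 (collision)
Final buckets:
0: .
1: .
2: .
3: .
4: 612
5: 492 -> 786 -> 212 -> 870 -> 324
6: 750

5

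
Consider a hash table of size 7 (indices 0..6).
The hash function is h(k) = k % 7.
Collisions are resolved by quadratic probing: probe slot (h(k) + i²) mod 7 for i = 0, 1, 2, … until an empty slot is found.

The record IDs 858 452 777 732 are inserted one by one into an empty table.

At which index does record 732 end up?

858: h=4 => slot 4
452: h=4, probe 4,5 => slot 5
777: h=0 => slot 0
732: h=4, probe 4,5,1 => slot 1
Table: [777, 732, ∅, ∅, 858, 452, ∅]

1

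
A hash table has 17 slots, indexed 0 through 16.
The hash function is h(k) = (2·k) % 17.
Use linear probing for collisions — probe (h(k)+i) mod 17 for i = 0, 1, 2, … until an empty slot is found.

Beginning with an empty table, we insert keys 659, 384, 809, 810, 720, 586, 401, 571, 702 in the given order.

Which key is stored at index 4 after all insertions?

659: h=9 → slot 9
384: h=3 → slot 3
809: h=3, probe 3,4 → slot 4
810: h=5 → slot 5
720: h=12 → slot 12
586: h=16 → slot 16
401: h=3, probe 3,4,5,6 → slot 6
571: h=3, probe 3,4,5,6,7 → slot 7
702: h=10 → slot 10
Table: [., ., ., 384, 809, 810, 401, 571, ., 659, 702, ., 720, ., ., ., 586]

809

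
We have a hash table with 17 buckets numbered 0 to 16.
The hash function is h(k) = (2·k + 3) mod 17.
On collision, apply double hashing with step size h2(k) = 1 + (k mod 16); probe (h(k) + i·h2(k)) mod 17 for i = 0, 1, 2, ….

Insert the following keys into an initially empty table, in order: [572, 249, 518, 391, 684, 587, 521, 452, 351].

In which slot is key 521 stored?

14

572: h=8 -> slot 8
249: h=8, h2=10, probe 8,1 -> slot 1
518: h=2 -> slot 2
391: h=3 -> slot 3
684: h=11 -> slot 11
587: h=4 -> slot 4
521: h=8, h2=10, probe 8,1,11,4,14 -> slot 14
452: h=6 -> slot 6
351: h=8, h2=16, probe 8,7 -> slot 7
Table: [., 249, 518, 391, 587, ., 452, 351, 572, ., ., 684, ., ., 521, ., .]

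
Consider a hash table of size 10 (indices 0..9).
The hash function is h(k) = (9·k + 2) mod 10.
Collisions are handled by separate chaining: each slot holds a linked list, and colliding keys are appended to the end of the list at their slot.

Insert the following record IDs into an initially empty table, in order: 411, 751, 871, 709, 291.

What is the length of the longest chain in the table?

411 -> bucket 1
751 -> bucket 1 (collision)
871 -> bucket 1 (collision)
709 -> bucket 3
291 -> bucket 1 (collision)
Final buckets:
0: -
1: 411 -> 751 -> 871 -> 291
2: -
3: 709
4: -
5: -
6: -
7: -
8: -
9: -

4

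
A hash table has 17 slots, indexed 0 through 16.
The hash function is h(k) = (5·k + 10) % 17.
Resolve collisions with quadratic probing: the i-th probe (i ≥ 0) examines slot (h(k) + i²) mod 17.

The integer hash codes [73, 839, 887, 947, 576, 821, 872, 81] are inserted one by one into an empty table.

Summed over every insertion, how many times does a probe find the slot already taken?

73 hashes to 1; slot 1 is free => place at 1.
839 hashes to 6; slot 6 is free => place at 6.
887 hashes to 8; slot 8 is free => place at 8.
947 hashes to 2; slot 2 is free => place at 2.
576 hashes to 0; slot 0 is free => place at 0.
821 hashes to 1; 1,2 taken => place at 5.
872 hashes to 1; 1,2,5 taken => place at 10.
81 hashes to 7; slot 7 is free => place at 7.
Table: [576, 73, 947, —, —, 821, 839, 81, 887, —, 872, —, —, —, —, —, —]

5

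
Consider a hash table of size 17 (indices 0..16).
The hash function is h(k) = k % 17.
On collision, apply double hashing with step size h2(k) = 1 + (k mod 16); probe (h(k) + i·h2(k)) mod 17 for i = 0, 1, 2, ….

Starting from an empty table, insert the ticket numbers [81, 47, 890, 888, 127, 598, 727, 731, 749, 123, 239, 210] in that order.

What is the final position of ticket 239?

81 hashes to 13; slot 13 is free -> place at 13.
47 hashes to 13, h2=16; 13 taken -> place at 12.
890 hashes to 6; slot 6 is free -> place at 6.
888 hashes to 4; slot 4 is free -> place at 4.
127 hashes to 8; slot 8 is free -> place at 8.
598 hashes to 3; slot 3 is free -> place at 3.
727 hashes to 13, h2=8; 13,4,12,3 taken -> place at 11.
731 hashes to 0; slot 0 is free -> place at 0.
749 hashes to 1; slot 1 is free -> place at 1.
123 hashes to 4, h2=12; 4 taken -> place at 16.
239 hashes to 1, h2=16; 1,0,16 taken -> place at 15.
210 hashes to 6, h2=3; 6 taken -> place at 9.
Table: [731, 749, _, 598, 888, _, 890, _, 127, 210, _, 727, 47, 81, _, 239, 123]

15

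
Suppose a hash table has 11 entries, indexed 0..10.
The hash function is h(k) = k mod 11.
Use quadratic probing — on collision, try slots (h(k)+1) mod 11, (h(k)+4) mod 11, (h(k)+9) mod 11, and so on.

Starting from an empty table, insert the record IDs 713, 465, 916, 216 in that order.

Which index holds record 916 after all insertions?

713 hashes to 9; slot 9 is free → place at 9.
465 hashes to 3; slot 3 is free → place at 3.
916 hashes to 3; 3 taken → place at 4.
216 hashes to 7; slot 7 is free → place at 7.
Table: [., ., ., 465, 916, ., ., 216, ., 713, .]

4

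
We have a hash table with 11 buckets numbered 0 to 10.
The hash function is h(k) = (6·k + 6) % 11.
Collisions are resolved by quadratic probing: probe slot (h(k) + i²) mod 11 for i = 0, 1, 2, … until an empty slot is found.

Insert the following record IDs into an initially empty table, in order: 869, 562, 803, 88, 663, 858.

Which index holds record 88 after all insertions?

10

869: h=6 => slot 6
562: h=1 => slot 1
803: h=6, probe 6,7 => slot 7
88: h=6, probe 6,7,10 => slot 10
663: h=2 => slot 2
858: h=6, probe 6,7,10,4 => slot 4
Table: [∅, 562, 663, ∅, 858, ∅, 869, 803, ∅, ∅, 88]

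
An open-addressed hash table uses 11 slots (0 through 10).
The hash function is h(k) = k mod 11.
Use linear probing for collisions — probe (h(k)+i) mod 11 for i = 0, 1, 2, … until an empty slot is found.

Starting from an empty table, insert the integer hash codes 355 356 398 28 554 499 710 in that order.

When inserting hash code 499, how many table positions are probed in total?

355 hashes to 3; slot 3 is free => place at 3.
356 hashes to 4; slot 4 is free => place at 4.
398 hashes to 2; slot 2 is free => place at 2.
28 hashes to 6; slot 6 is free => place at 6.
554 hashes to 4; 4 taken => place at 5.
499 hashes to 4; 4,5,6 taken => place at 7.
710 hashes to 6; 6,7 taken => place at 8.
Table: [_, _, 398, 355, 356, 554, 28, 499, 710, _, _]

4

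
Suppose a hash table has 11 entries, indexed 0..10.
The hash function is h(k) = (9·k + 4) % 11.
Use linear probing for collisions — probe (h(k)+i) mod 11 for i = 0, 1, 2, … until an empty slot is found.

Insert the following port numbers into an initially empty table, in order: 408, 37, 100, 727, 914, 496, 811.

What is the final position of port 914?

5

408: h=2 -> slot 2
37: h=7 -> slot 7
100: h=2, probe 2,3 -> slot 3
727: h=2, probe 2,3,4 -> slot 4
914: h=2, probe 2,3,4,5 -> slot 5
496: h=2, probe 2,3,4,5,6 -> slot 6
811: h=10 -> slot 10
Table: [-, -, 408, 100, 727, 914, 496, 37, -, -, 811]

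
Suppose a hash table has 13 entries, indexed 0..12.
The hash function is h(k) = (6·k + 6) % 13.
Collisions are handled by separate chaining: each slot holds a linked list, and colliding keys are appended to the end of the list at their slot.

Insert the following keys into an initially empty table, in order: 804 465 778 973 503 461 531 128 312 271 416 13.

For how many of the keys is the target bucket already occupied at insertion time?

Insert 804: h=7, bucket 7 empty → new chain.
Insert 465: h=1, bucket 1 empty → new chain.
Insert 778: h=7, bucket 7 nonempty → append to chain.
Insert 973: h=7, bucket 7 nonempty → append to chain.
Insert 503: h=8, bucket 8 empty → new chain.
Insert 461: h=3, bucket 3 empty → new chain.
Insert 531: h=7, bucket 7 nonempty → append to chain.
Insert 128: h=7, bucket 7 nonempty → append to chain.
Insert 312: h=6, bucket 6 empty → new chain.
Insert 271: h=7, bucket 7 nonempty → append to chain.
Insert 416: h=6, bucket 6 nonempty → append to chain.
Insert 13: h=6, bucket 6 nonempty → append to chain.
Final buckets:
0: —
1: 465
2: —
3: 461
4: —
5: —
6: 312 -> 416 -> 13
7: 804 -> 778 -> 973 -> 531 -> 128 -> 271
8: 503
9: —
10: —
11: —
12: —

7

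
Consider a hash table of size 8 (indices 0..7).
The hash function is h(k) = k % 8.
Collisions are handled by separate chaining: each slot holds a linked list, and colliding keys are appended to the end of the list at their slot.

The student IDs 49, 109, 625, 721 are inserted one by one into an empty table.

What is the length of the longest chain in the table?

Insert 49: h=1, bucket 1 empty → new chain.
Insert 109: h=5, bucket 5 empty → new chain.
Insert 625: h=1, bucket 1 nonempty → append to chain.
Insert 721: h=1, bucket 1 nonempty → append to chain.
Final buckets:
0: ∅
1: 49 -> 625 -> 721
2: ∅
3: ∅
4: ∅
5: 109
6: ∅
7: ∅

3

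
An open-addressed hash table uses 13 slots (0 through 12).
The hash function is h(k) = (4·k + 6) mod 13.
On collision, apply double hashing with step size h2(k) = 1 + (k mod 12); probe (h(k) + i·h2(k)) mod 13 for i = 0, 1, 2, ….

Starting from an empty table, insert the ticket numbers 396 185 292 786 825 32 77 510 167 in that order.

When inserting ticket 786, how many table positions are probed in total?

Insert 396: h=4, slot 4 empty -> index 4.
Insert 185: h=5, slot 5 empty -> index 5.
Insert 292: h=4, h2=5, slot 4 occupied -> index 9.
Insert 786: h=4, h2=7, slot 4 occupied -> index 11.
Insert 825: h=4, h2=10, slot 4 occupied -> index 1.
Insert 32: h=4, h2=9, slot 4 occupied -> index 0.
Insert 77: h=2, slot 2 empty -> index 2.
Insert 510: h=5, h2=7, slot 5 occupied -> index 12.
Insert 167: h=11, h2=12, slot 11 occupied -> index 10.
Table: [32, 825, 77, -, 396, 185, -, -, -, 292, 167, 786, 510]

2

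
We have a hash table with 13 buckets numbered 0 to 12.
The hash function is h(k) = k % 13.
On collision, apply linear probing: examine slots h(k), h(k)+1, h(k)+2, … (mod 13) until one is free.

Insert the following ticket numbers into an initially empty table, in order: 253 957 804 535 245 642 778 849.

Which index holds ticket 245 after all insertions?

12

253 hashes to 6; slot 6 is free => place at 6.
957 hashes to 8; slot 8 is free => place at 8.
804 hashes to 11; slot 11 is free => place at 11.
535 hashes to 2; slot 2 is free => place at 2.
245 hashes to 11; 11 taken => place at 12.
642 hashes to 5; slot 5 is free => place at 5.
778 hashes to 11; 11,12 taken => place at 0.
849 hashes to 4; slot 4 is free => place at 4.
Table: [778, _, 535, _, 849, 642, 253, _, 957, _, _, 804, 245]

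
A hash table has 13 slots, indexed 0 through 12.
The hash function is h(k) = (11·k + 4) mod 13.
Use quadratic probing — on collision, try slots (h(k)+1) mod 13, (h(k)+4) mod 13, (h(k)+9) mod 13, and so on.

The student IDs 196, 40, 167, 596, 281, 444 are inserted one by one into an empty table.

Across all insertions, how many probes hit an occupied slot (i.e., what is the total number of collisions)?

2

196 hashes to 2; slot 2 is free => place at 2.
40 hashes to 2; 2 taken => place at 3.
167 hashes to 8; slot 8 is free => place at 8.
596 hashes to 8; 8 taken => place at 9.
281 hashes to 1; slot 1 is free => place at 1.
444 hashes to 0; slot 0 is free => place at 0.
Table: [444, 281, 196, 40, ∅, ∅, ∅, ∅, 167, 596, ∅, ∅, ∅]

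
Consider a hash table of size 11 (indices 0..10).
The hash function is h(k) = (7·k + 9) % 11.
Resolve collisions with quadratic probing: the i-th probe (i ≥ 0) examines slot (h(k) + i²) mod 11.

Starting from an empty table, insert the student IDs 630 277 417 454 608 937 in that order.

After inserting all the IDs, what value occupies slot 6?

608

630 hashes to 8; slot 8 is free -> place at 8.
277 hashes to 1; slot 1 is free -> place at 1.
417 hashes to 2; slot 2 is free -> place at 2.
454 hashes to 8; 8 taken -> place at 9.
608 hashes to 8; 8,9,1 taken -> place at 6.
937 hashes to 1; 1,2 taken -> place at 5.
Table: [—, 277, 417, —, —, 937, 608, —, 630, 454, —]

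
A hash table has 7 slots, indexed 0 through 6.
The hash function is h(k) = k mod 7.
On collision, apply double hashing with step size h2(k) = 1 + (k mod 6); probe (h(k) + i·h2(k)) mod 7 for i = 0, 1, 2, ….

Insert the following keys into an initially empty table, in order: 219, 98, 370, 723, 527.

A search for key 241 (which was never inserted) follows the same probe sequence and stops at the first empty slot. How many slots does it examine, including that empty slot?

2

219 hashes to 2; slot 2 is free → place at 2.
98 hashes to 0; slot 0 is free → place at 0.
370 hashes to 6; slot 6 is free → place at 6.
723 hashes to 2, h2=4; 2,6 taken → place at 3.
527 hashes to 2, h2=6; 2 taken → place at 1.
Table: [98, 527, 219, 723, ., ., 370]
Lookup 241: h=3, h2=2, probe 3,5 → slot 5 empty, not found.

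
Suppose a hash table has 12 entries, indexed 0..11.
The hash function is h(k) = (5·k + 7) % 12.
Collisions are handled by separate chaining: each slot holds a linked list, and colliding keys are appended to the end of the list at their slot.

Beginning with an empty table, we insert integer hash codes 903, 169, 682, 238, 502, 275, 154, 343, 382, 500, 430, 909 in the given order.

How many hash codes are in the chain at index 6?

1

Insert 903: h=10, bucket 10 empty → new chain.
Insert 169: h=0, bucket 0 empty → new chain.
Insert 682: h=9, bucket 9 empty → new chain.
Insert 238: h=9, bucket 9 nonempty → append to chain.
Insert 502: h=9, bucket 9 nonempty → append to chain.
Insert 275: h=2, bucket 2 empty → new chain.
Insert 154: h=9, bucket 9 nonempty → append to chain.
Insert 343: h=6, bucket 6 empty → new chain.
Insert 382: h=9, bucket 9 nonempty → append to chain.
Insert 500: h=11, bucket 11 empty → new chain.
Insert 430: h=9, bucket 9 nonempty → append to chain.
Insert 909: h=4, bucket 4 empty → new chain.
Final buckets:
0: 169
1: .
2: 275
3: .
4: 909
5: .
6: 343
7: .
8: .
9: 682 -> 238 -> 502 -> 154 -> 382 -> 430
10: 903
11: 500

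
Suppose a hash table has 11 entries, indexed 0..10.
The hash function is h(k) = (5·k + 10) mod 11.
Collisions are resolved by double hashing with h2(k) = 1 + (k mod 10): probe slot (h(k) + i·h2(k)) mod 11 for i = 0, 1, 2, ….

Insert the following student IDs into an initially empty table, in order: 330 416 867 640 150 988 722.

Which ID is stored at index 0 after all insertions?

416

Insert 330: h=10, slot 10 empty -> index 10.
Insert 416: h=0, slot 0 empty -> index 0.
Insert 867: h=0, h2=8, slot 0 occupied -> index 8.
Insert 640: h=9, slot 9 empty -> index 9.
Insert 150: h=1, slot 1 empty -> index 1.
Insert 988: h=0, h2=9, slots 0,9 occupied -> index 7.
Insert 722: h=1, h2=3, slot 1 occupied -> index 4.
Table: [416, 150, ., ., 722, ., ., 988, 867, 640, 330]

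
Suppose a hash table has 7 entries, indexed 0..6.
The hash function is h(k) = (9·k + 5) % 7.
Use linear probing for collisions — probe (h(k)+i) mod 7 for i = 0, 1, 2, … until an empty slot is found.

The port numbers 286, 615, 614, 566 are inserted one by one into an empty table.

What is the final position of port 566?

286 hashes to 3; slot 3 is free => place at 3.
615 hashes to 3; 3 taken => place at 4.
614 hashes to 1; slot 1 is free => place at 1.
566 hashes to 3; 3,4 taken => place at 5.
Table: [-, 614, -, 286, 615, 566, -]

5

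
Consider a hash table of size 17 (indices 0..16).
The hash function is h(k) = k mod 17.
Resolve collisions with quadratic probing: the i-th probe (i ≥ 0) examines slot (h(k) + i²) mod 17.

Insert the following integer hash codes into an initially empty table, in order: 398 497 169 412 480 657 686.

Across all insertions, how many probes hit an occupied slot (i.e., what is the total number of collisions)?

Insert 398: h=7, slot 7 empty -> index 7.
Insert 497: h=4, slot 4 empty -> index 4.
Insert 169: h=16, slot 16 empty -> index 16.
Insert 412: h=4, slot 4 occupied -> index 5.
Insert 480: h=4, slots 4,5 occupied -> index 8.
Insert 657: h=11, slot 11 empty -> index 11.
Insert 686: h=6, slot 6 empty -> index 6.
Table: [∅, ∅, ∅, ∅, 497, 412, 686, 398, 480, ∅, ∅, 657, ∅, ∅, ∅, ∅, 169]

3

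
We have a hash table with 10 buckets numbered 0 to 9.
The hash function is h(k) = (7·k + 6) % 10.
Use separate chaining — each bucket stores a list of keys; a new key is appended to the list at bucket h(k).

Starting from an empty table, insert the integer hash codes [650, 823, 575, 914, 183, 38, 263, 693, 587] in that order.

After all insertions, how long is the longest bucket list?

Insert 650: h=6, bucket 6 empty → new chain.
Insert 823: h=7, bucket 7 empty → new chain.
Insert 575: h=1, bucket 1 empty → new chain.
Insert 914: h=4, bucket 4 empty → new chain.
Insert 183: h=7, bucket 7 nonempty → append to chain.
Insert 38: h=2, bucket 2 empty → new chain.
Insert 263: h=7, bucket 7 nonempty → append to chain.
Insert 693: h=7, bucket 7 nonempty → append to chain.
Insert 587: h=5, bucket 5 empty → new chain.
Final buckets:
0: _
1: 575
2: 38
3: _
4: 914
5: 587
6: 650
7: 823 -> 183 -> 263 -> 693
8: _
9: _

4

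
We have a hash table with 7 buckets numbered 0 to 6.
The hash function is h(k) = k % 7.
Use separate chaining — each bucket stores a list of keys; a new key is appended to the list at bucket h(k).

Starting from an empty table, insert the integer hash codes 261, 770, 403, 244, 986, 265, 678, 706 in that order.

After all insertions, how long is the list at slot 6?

5

261 -> bucket 2
770 -> bucket 0
403 -> bucket 4
244 -> bucket 6
986 -> bucket 6 (collision)
265 -> bucket 6 (collision)
678 -> bucket 6 (collision)
706 -> bucket 6 (collision)
Final buckets:
0: 770
1: —
2: 261
3: —
4: 403
5: —
6: 244 -> 986 -> 265 -> 678 -> 706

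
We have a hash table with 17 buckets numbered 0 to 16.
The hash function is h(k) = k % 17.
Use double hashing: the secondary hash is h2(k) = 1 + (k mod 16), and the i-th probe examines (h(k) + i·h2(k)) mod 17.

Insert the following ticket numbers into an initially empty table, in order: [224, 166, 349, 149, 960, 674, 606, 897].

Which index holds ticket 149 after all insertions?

2

224 hashes to 3; slot 3 is free => place at 3.
166 hashes to 13; slot 13 is free => place at 13.
349 hashes to 9; slot 9 is free => place at 9.
149 hashes to 13, h2=6; 13 taken => place at 2.
960 hashes to 8; slot 8 is free => place at 8.
674 hashes to 11; slot 11 is free => place at 11.
606 hashes to 11, h2=15; 11,9 taken => place at 7.
897 hashes to 13, h2=2; 13 taken => place at 15.
Table: [—, —, 149, 224, —, —, —, 606, 960, 349, —, 674, —, 166, —, 897, —]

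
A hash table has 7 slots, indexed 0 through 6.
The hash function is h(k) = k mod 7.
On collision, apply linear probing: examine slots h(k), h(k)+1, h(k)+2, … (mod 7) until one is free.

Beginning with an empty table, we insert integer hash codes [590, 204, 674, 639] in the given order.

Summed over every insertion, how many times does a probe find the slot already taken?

590 hashes to 2; slot 2 is free => place at 2.
204 hashes to 1; slot 1 is free => place at 1.
674 hashes to 2; 2 taken => place at 3.
639 hashes to 2; 2,3 taken => place at 4.
Table: [_, 204, 590, 674, 639, _, _]

3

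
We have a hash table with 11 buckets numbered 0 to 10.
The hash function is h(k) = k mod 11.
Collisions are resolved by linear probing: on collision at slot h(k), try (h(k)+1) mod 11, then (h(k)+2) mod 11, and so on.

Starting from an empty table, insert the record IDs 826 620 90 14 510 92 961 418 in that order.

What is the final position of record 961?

826: h=1 -> slot 1
620: h=4 -> slot 4
90: h=2 -> slot 2
14: h=3 -> slot 3
510: h=4, probe 4,5 -> slot 5
92: h=4, probe 4,5,6 -> slot 6
961: h=4, probe 4,5,6,7 -> slot 7
418: h=0 -> slot 0
Table: [418, 826, 90, 14, 620, 510, 92, 961, ., ., .]

7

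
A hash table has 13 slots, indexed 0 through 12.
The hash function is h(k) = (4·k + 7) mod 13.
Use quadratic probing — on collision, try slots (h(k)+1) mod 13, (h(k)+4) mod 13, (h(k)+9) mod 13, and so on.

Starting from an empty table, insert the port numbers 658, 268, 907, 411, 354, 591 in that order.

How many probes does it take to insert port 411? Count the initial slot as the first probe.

Insert 658: h=0, slot 0 empty => index 0.
Insert 268: h=0, slot 0 occupied => index 1.
Insert 907: h=8, slot 8 empty => index 8.
Insert 411: h=0, slots 0,1 occupied => index 4.
Insert 354: h=6, slot 6 empty => index 6.
Insert 591: h=5, slot 5 empty => index 5.
Table: [658, 268, ., ., 411, 591, 354, ., 907, ., ., ., .]

3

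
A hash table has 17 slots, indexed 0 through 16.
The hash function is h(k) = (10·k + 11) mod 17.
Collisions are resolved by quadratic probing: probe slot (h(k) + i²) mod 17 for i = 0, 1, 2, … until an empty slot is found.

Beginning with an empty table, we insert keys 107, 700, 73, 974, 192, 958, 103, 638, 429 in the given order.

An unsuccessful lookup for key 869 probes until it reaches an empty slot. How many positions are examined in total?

Insert 107: h=10, slot 10 empty => index 10.
Insert 700: h=7, slot 7 empty => index 7.
Insert 73: h=10, slot 10 occupied => index 11.
Insert 974: h=10, slots 10,11 occupied => index 14.
Insert 192: h=10, slots 10,11,14 occupied => index 2.
Insert 958: h=3, slot 3 empty => index 3.
Insert 103: h=4, slot 4 empty => index 4.
Insert 638: h=16, slot 16 empty => index 16.
Insert 429: h=0, slot 0 empty => index 0.
Table: [429, ., 192, 958, 103, ., ., 700, ., ., 107, 73, ., ., 974, ., 638]
Lookup 869: h=14, probe 14,15 → slot 15 empty, not found.

2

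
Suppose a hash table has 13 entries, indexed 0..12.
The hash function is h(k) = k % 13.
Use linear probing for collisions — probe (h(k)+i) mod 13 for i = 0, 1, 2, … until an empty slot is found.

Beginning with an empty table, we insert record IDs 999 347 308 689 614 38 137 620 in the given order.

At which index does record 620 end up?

1

999: h=11 → slot 11
347: h=9 → slot 9
308: h=9, probe 9,10 → slot 10
689: h=0 → slot 0
614: h=3 → slot 3
38: h=12 → slot 12
137: h=7 → slot 7
620: h=9, probe 9,10,11,12,0,1 → slot 1
Table: [689, 620, _, 614, _, _, _, 137, _, 347, 308, 999, 38]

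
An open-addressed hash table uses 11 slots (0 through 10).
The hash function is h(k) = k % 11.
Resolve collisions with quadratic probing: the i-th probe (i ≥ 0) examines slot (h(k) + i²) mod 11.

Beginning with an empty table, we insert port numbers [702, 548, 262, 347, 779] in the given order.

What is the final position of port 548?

10

Insert 702: h=9, slot 9 empty -> index 9.
Insert 548: h=9, slot 9 occupied -> index 10.
Insert 262: h=9, slots 9,10 occupied -> index 2.
Insert 347: h=6, slot 6 empty -> index 6.
Insert 779: h=9, slots 9,10,2 occupied -> index 7.
Table: [∅, ∅, 262, ∅, ∅, ∅, 347, 779, ∅, 702, 548]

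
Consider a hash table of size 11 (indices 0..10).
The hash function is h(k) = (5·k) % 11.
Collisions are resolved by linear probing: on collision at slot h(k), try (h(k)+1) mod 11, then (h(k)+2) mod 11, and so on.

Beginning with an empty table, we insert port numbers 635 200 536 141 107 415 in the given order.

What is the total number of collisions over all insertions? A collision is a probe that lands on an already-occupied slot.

635: h=7 => slot 7
200: h=10 => slot 10
536: h=7, probe 7,8 => slot 8
141: h=1 => slot 1
107: h=7, probe 7,8,9 => slot 9
415: h=7, probe 7,8,9,10,0 => slot 0
Table: [415, 141, —, —, —, —, —, 635, 536, 107, 200]

7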